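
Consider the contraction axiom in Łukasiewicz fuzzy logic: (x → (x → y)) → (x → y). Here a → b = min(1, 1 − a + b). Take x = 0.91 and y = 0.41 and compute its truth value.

x → y = min(1, 1 − 0.91 + 0.41) = min(1, 0.50) = 0.50
x → (x → y) = min(1, 1 − 0.91 + 0.50) = min(1, 0.59) = 0.59
(x → (x → y)) → (x → y) = min(1, 1 − 0.59 + 0.50) = min(1, 0.91) = 0.91
(The value 0.91 < 1 shows this instance is not satisfied; fails in Ł∞ (the t-norm is not idempotent).)

0.91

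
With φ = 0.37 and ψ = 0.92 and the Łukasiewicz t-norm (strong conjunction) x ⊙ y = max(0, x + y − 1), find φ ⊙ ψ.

0.29

φ ⊙ ψ = max(0, 0.37 + 0.92 − 1) = max(0, 0.29) = 0.29
For comparison, the Gödel (minimum) t-norm min(x, y) would give 0.37.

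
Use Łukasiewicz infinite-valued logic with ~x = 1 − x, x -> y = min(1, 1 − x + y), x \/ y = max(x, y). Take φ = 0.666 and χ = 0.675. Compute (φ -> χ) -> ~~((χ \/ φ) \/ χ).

0.675

φ -> χ = min(1, 1 − 0.666 + 0.675) = min(1, 1.009) = 1.000
χ \/ φ = max(0.675, 0.666) = 0.675
(χ \/ φ) \/ χ = max(0.675, 0.675) = 0.675
~((χ \/ φ) \/ χ) = 1 − 0.675 = 0.325
~~((χ \/ φ) \/ χ) = 1 − 0.325 = 0.675
(φ -> χ) -> ~~((χ \/ φ) \/ χ) = min(1, 1 − 1.000 + 0.675) = min(1, 0.675) = 0.675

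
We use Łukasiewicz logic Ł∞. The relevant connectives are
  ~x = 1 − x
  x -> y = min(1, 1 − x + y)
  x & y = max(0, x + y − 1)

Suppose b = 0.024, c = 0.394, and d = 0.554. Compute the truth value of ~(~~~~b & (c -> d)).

~b = 1 − 0.024 = 0.976
~~b = 1 − 0.976 = 0.024
~~~b = 1 − 0.024 = 0.976
~~~~b = 1 − 0.976 = 0.024
c -> d = min(1, 1 − 0.394 + 0.554) = min(1, 1.160) = 1.000
~~~~b & (c -> d) = max(0, 0.024 + 1.000 − 1) = max(0, 0.024) = 0.024
~(~~~~b & (c -> d)) = 1 − 0.024 = 0.976

0.976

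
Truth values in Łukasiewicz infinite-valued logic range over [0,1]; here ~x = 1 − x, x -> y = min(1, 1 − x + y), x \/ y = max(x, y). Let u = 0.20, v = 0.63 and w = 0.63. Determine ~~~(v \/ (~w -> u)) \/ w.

0.63

~w = 1 − 0.63 = 0.37
~w -> u = min(1, 1 − 0.37 + 0.20) = min(1, 0.83) = 0.83
v \/ (~w -> u) = max(0.63, 0.83) = 0.83
~(v \/ (~w -> u)) = 1 − 0.83 = 0.17
~~(v \/ (~w -> u)) = 1 − 0.17 = 0.83
~~~(v \/ (~w -> u)) = 1 − 0.83 = 0.17
~~~(v \/ (~w -> u)) \/ w = max(0.17, 0.63) = 0.63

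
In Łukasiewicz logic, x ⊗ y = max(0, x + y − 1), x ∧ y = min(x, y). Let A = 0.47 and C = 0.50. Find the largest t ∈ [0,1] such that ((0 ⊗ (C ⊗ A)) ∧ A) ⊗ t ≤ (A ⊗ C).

1.00

C ⊗ A = max(0, 0.50 + 0.47 − 1) = max(0, -0.03) = 0.00
0 ⊗ (C ⊗ A) = max(0, 0.00 + 0.00 − 1) = max(0, -1.00) = 0.00
(0 ⊗ (C ⊗ A)) ∧ A = min(0.00, 0.47) = 0.00
So the left factor is (0 ⊗ (C ⊗ A)) ∧ A = 0.00.
A ⊗ C = max(0, 0.47 + 0.50 − 1) = max(0, -0.03) = 0.00
So the right-hand bound is A ⊗ C = 0.00.
The residuum of the Łukasiewicz t-norm gives the supremum: min(1, 1 − 0.00 + 0.00).
1 − 0.00 + 0.00 = 1.00, so t = min(1, 1.00) = 1.00.
Check: 0.00 ⊗ 1.00 = max(0, 0.00) = 0.00 ≤ 0.00.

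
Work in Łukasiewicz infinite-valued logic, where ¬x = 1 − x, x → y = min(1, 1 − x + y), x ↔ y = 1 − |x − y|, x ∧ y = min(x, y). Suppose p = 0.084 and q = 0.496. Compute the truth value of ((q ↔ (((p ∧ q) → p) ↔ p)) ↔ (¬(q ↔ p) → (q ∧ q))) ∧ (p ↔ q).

p ∧ q = min(0.084, 0.496) = 0.084
(p ∧ q) → p = min(1, 1 − 0.084 + 0.084) = min(1, 1.000) = 1.000
((p ∧ q) → p) ↔ p = 1 − |1.000 − 0.084| = 1 − 0.916 = 0.084
q ↔ (((p ∧ q) → p) ↔ p) = 1 − |0.496 − 0.084| = 1 − 0.412 = 0.588
q ↔ p = 1 − |0.496 − 0.084| = 1 − 0.412 = 0.588
¬(q ↔ p) = 1 − 0.588 = 0.412
q ∧ q = min(0.496, 0.496) = 0.496
¬(q ↔ p) → (q ∧ q) = min(1, 1 − 0.412 + 0.496) = min(1, 1.084) = 1.000
(q ↔ (((p ∧ q) → p) ↔ p)) ↔ (¬(q ↔ p) → (q ∧ q)) = 1 − |0.588 − 1.000| = 1 − 0.412 = 0.588
p ↔ q = 1 − |0.084 − 0.496| = 1 − 0.412 = 0.588
((q ↔ (((p ∧ q) → p) ↔ p)) ↔ (¬(q ↔ p) → (q ∧ q))) ∧ (p ↔ q) = min(0.588, 0.588) = 0.588

0.588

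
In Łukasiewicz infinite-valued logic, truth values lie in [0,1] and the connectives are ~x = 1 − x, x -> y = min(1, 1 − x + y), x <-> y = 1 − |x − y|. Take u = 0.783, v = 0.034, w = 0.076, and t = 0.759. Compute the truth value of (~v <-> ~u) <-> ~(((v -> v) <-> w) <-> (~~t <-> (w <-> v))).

~v = 1 − 0.034 = 0.966
~u = 1 − 0.783 = 0.217
~v <-> ~u = 1 − |0.966 − 0.217| = 1 − 0.749 = 0.251
v -> v = min(1, 1 − 0.034 + 0.034) = min(1, 1.000) = 1.000
(v -> v) <-> w = 1 − |1.000 − 0.076| = 1 − 0.924 = 0.076
~t = 1 − 0.759 = 0.241
~~t = 1 − 0.241 = 0.759
w <-> v = 1 − |0.076 − 0.034| = 1 − 0.042 = 0.958
~~t <-> (w <-> v) = 1 − |0.759 − 0.958| = 1 − 0.199 = 0.801
((v -> v) <-> w) <-> (~~t <-> (w <-> v)) = 1 − |0.076 − 0.801| = 1 − 0.725 = 0.275
~(((v -> v) <-> w) <-> (~~t <-> (w <-> v))) = 1 − 0.275 = 0.725
(~v <-> ~u) <-> ~(((v -> v) <-> w) <-> (~~t <-> (w <-> v))) = 1 − |0.251 − 0.725| = 1 − 0.474 = 0.526

0.526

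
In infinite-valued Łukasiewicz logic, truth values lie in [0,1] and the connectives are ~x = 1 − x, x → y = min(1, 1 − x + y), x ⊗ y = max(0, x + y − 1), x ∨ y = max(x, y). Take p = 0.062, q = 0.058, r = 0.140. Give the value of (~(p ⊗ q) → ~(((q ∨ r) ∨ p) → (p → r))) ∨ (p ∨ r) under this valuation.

p ⊗ q = max(0, 0.062 + 0.058 − 1) = max(0, -0.880) = 0.000
~(p ⊗ q) = 1 − 0.000 = 1.000
q ∨ r = max(0.058, 0.140) = 0.140
(q ∨ r) ∨ p = max(0.140, 0.062) = 0.140
p → r = min(1, 1 − 0.062 + 0.140) = min(1, 1.078) = 1.000
((q ∨ r) ∨ p) → (p → r) = min(1, 1 − 0.140 + 1.000) = min(1, 1.860) = 1.000
~(((q ∨ r) ∨ p) → (p → r)) = 1 − 1.000 = 0.000
~(p ⊗ q) → ~(((q ∨ r) ∨ p) → (p → r)) = min(1, 1 − 1.000 + 0.000) = min(1, 0.000) = 0.000
p ∨ r = max(0.062, 0.140) = 0.140
(~(p ⊗ q) → ~(((q ∨ r) ∨ p) → (p → r))) ∨ (p ∨ r) = max(0.000, 0.140) = 0.140

0.140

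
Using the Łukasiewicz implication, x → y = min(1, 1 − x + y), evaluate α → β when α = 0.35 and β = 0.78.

1.00

α → β = min(1, 1 − 0.35 + 0.78) = min(1, 1.43) = 1.00
For comparison, the Gödel implication (1 if x ≤ y else y) would give 1.00.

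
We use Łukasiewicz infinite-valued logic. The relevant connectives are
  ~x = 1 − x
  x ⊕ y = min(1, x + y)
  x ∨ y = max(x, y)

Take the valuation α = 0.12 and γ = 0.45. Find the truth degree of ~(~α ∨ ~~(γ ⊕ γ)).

0.10

~α = 1 − 0.12 = 0.88
γ ⊕ γ = min(1, 0.45 + 0.45) = min(1, 0.90) = 0.90
~(γ ⊕ γ) = 1 − 0.90 = 0.10
~~(γ ⊕ γ) = 1 − 0.10 = 0.90
~α ∨ ~~(γ ⊕ γ) = max(0.88, 0.90) = 0.90
~(~α ∨ ~~(γ ⊕ γ)) = 1 − 0.90 = 0.10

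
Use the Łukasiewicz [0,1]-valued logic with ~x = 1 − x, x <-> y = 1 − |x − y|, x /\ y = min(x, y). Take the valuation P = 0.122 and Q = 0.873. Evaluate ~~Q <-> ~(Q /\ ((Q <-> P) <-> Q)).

~Q = 1 − 0.873 = 0.127
~~Q = 1 − 0.127 = 0.873
Q <-> P = 1 − |0.873 − 0.122| = 1 − 0.751 = 0.249
(Q <-> P) <-> Q = 1 − |0.249 − 0.873| = 1 − 0.624 = 0.376
Q /\ ((Q <-> P) <-> Q) = min(0.873, 0.376) = 0.376
~(Q /\ ((Q <-> P) <-> Q)) = 1 − 0.376 = 0.624
~~Q <-> ~(Q /\ ((Q <-> P) <-> Q)) = 1 − |0.873 − 0.624| = 1 − 0.249 = 0.751

0.751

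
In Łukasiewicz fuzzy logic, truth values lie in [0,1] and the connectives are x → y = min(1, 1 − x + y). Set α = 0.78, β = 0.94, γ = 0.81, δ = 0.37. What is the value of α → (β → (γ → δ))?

γ → δ = min(1, 1 − 0.81 + 0.37) = min(1, 0.56) = 0.56
β → (γ → δ) = min(1, 1 − 0.94 + 0.56) = min(1, 0.62) = 0.62
α → (β → (γ → δ)) = min(1, 1 − 0.78 + 0.62) = min(1, 0.84) = 0.84

0.84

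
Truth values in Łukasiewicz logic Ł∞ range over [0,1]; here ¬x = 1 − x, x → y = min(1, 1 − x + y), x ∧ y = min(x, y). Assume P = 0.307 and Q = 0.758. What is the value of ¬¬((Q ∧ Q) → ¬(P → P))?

Q ∧ Q = min(0.758, 0.758) = 0.758
P → P = min(1, 1 − 0.307 + 0.307) = min(1, 1.000) = 1.000
¬(P → P) = 1 − 1.000 = 0.000
(Q ∧ Q) → ¬(P → P) = min(1, 1 − 0.758 + 0.000) = min(1, 0.242) = 0.242
¬((Q ∧ Q) → ¬(P → P)) = 1 − 0.242 = 0.758
¬¬((Q ∧ Q) → ¬(P → P)) = 1 − 0.758 = 0.242

0.242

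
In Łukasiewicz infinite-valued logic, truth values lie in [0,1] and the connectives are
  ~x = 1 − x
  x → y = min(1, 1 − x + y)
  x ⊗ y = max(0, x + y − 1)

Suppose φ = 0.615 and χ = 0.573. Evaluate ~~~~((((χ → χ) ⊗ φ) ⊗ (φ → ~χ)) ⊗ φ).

χ → χ = min(1, 1 − 0.573 + 0.573) = min(1, 1.000) = 1.000
(χ → χ) ⊗ φ = max(0, 1.000 + 0.615 − 1) = max(0, 0.615) = 0.615
~χ = 1 − 0.573 = 0.427
φ → ~χ = min(1, 1 − 0.615 + 0.427) = min(1, 0.812) = 0.812
((χ → χ) ⊗ φ) ⊗ (φ → ~χ) = max(0, 0.615 + 0.812 − 1) = max(0, 0.427) = 0.427
(((χ → χ) ⊗ φ) ⊗ (φ → ~χ)) ⊗ φ = max(0, 0.427 + 0.615 − 1) = max(0, 0.042) = 0.042
~((((χ → χ) ⊗ φ) ⊗ (φ → ~χ)) ⊗ φ) = 1 − 0.042 = 0.958
~~((((χ → χ) ⊗ φ) ⊗ (φ → ~χ)) ⊗ φ) = 1 − 0.958 = 0.042
~~~((((χ → χ) ⊗ φ) ⊗ (φ → ~χ)) ⊗ φ) = 1 − 0.042 = 0.958
~~~~((((χ → χ) ⊗ φ) ⊗ (φ → ~χ)) ⊗ φ) = 1 − 0.958 = 0.042

0.042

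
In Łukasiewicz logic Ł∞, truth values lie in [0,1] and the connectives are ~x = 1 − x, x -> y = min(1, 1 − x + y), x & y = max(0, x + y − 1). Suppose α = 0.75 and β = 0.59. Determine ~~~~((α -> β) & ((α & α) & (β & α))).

α -> β = min(1, 1 − 0.75 + 0.59) = min(1, 0.84) = 0.84
α & α = max(0, 0.75 + 0.75 − 1) = max(0, 0.50) = 0.50
β & α = max(0, 0.59 + 0.75 − 1) = max(0, 0.34) = 0.34
(α & α) & (β & α) = max(0, 0.50 + 0.34 − 1) = max(0, -0.16) = 0.00
(α -> β) & ((α & α) & (β & α)) = max(0, 0.84 + 0.00 − 1) = max(0, -0.16) = 0.00
~((α -> β) & ((α & α) & (β & α))) = 1 − 0.00 = 1.00
~~((α -> β) & ((α & α) & (β & α))) = 1 − 1.00 = 0.00
~~~((α -> β) & ((α & α) & (β & α))) = 1 − 0.00 = 1.00
~~~~((α -> β) & ((α & α) & (β & α))) = 1 − 1.00 = 0.00

0.00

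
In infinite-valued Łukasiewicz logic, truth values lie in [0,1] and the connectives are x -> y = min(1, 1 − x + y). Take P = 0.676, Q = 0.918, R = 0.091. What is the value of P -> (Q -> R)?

0.497

Q -> R = min(1, 1 − 0.918 + 0.091) = min(1, 0.173) = 0.173
P -> (Q -> R) = min(1, 1 − 0.676 + 0.173) = min(1, 0.497) = 0.497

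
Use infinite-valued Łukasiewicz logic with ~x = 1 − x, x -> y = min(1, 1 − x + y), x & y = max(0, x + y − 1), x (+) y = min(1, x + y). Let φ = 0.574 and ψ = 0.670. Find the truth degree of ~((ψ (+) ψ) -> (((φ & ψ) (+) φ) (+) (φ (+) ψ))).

ψ (+) ψ = min(1, 0.670 + 0.670) = min(1, 1.340) = 1.000
φ & ψ = max(0, 0.574 + 0.670 − 1) = max(0, 0.244) = 0.244
(φ & ψ) (+) φ = min(1, 0.244 + 0.574) = min(1, 0.818) = 0.818
φ (+) ψ = min(1, 0.574 + 0.670) = min(1, 1.244) = 1.000
((φ & ψ) (+) φ) (+) (φ (+) ψ) = min(1, 0.818 + 1.000) = min(1, 1.818) = 1.000
(ψ (+) ψ) -> (((φ & ψ) (+) φ) (+) (φ (+) ψ)) = min(1, 1 − 1.000 + 1.000) = min(1, 1.000) = 1.000
~((ψ (+) ψ) -> (((φ & ψ) (+) φ) (+) (φ (+) ψ))) = 1 − 1.000 = 0.000

0.000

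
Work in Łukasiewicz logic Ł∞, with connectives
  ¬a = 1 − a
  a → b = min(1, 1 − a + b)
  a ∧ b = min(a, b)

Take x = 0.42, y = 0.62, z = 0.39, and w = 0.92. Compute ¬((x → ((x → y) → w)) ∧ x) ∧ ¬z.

0.58

x → y = min(1, 1 − 0.42 + 0.62) = min(1, 1.20) = 1.00
(x → y) → w = min(1, 1 − 1.00 + 0.92) = min(1, 0.92) = 0.92
x → ((x → y) → w) = min(1, 1 − 0.42 + 0.92) = min(1, 1.50) = 1.00
(x → ((x → y) → w)) ∧ x = min(1.00, 0.42) = 0.42
¬((x → ((x → y) → w)) ∧ x) = 1 − 0.42 = 0.58
¬z = 1 − 0.39 = 0.61
¬((x → ((x → y) → w)) ∧ x) ∧ ¬z = min(0.58, 0.61) = 0.58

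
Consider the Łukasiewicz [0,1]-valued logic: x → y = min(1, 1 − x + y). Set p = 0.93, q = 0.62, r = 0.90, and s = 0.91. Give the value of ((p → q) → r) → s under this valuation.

p → q = min(1, 1 − 0.93 + 0.62) = min(1, 0.69) = 0.69
(p → q) → r = min(1, 1 − 0.69 + 0.90) = min(1, 1.21) = 1.00
((p → q) → r) → s = min(1, 1 − 1.00 + 0.91) = min(1, 0.91) = 0.91

0.91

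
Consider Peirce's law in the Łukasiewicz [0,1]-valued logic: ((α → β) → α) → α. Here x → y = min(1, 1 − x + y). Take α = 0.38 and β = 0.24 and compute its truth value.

α → β = min(1, 1 − 0.38 + 0.24) = min(1, 0.86) = 0.86
(α → β) → α = min(1, 1 − 0.86 + 0.38) = min(1, 0.52) = 0.52
((α → β) → α) → α = min(1, 1 − 0.52 + 0.38) = min(1, 0.86) = 0.86
(The value 0.86 < 1 shows this instance is not satisfied; not a Ł∞-tautology in general.)

0.86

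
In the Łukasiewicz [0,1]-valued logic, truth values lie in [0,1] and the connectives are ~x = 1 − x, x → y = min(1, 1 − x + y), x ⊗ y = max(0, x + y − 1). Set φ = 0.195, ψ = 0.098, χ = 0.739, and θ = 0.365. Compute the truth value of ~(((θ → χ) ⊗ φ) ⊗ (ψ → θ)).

0.805

θ → χ = min(1, 1 − 0.365 + 0.739) = min(1, 1.374) = 1.000
(θ → χ) ⊗ φ = max(0, 1.000 + 0.195 − 1) = max(0, 0.195) = 0.195
ψ → θ = min(1, 1 − 0.098 + 0.365) = min(1, 1.267) = 1.000
((θ → χ) ⊗ φ) ⊗ (ψ → θ) = max(0, 0.195 + 1.000 − 1) = max(0, 0.195) = 0.195
~(((θ → χ) ⊗ φ) ⊗ (ψ → θ)) = 1 − 0.195 = 0.805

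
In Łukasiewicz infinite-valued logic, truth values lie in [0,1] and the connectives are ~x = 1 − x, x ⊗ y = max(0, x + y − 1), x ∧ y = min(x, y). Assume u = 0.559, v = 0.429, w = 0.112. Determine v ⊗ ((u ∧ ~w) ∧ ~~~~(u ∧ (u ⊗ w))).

~w = 1 − 0.112 = 0.888
u ∧ ~w = min(0.559, 0.888) = 0.559
u ⊗ w = max(0, 0.559 + 0.112 − 1) = max(0, -0.329) = 0.000
u ∧ (u ⊗ w) = min(0.559, 0.000) = 0.000
~(u ∧ (u ⊗ w)) = 1 − 0.000 = 1.000
~~(u ∧ (u ⊗ w)) = 1 − 1.000 = 0.000
~~~(u ∧ (u ⊗ w)) = 1 − 0.000 = 1.000
~~~~(u ∧ (u ⊗ w)) = 1 − 1.000 = 0.000
(u ∧ ~w) ∧ ~~~~(u ∧ (u ⊗ w)) = min(0.559, 0.000) = 0.000
v ⊗ ((u ∧ ~w) ∧ ~~~~(u ∧ (u ⊗ w))) = max(0, 0.429 + 0.000 − 1) = max(0, -0.571) = 0.000

0.000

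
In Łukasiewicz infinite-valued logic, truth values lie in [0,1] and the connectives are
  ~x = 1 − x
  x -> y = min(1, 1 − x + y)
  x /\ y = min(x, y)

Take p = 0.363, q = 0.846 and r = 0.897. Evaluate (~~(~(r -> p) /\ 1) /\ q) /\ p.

r -> p = min(1, 1 − 0.897 + 0.363) = min(1, 0.466) = 0.466
~(r -> p) = 1 − 0.466 = 0.534
~(r -> p) /\ 1 = min(0.534, 1.000) = 0.534
~(~(r -> p) /\ 1) = 1 − 0.534 = 0.466
~~(~(r -> p) /\ 1) = 1 − 0.466 = 0.534
~~(~(r -> p) /\ 1) /\ q = min(0.534, 0.846) = 0.534
(~~(~(r -> p) /\ 1) /\ q) /\ p = min(0.534, 0.363) = 0.363

0.363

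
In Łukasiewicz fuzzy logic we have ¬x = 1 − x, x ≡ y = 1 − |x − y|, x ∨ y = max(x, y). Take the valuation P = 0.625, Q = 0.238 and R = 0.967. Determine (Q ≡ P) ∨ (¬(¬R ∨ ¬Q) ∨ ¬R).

0.613

Q ≡ P = 1 − |0.238 − 0.625| = 1 − 0.387 = 0.613
¬R = 1 − 0.967 = 0.033
¬Q = 1 − 0.238 = 0.762
¬R ∨ ¬Q = max(0.033, 0.762) = 0.762
¬(¬R ∨ ¬Q) = 1 − 0.762 = 0.238
¬(¬R ∨ ¬Q) ∨ ¬R = max(0.238, 0.033) = 0.238
(Q ≡ P) ∨ (¬(¬R ∨ ¬Q) ∨ ¬R) = max(0.613, 0.238) = 0.613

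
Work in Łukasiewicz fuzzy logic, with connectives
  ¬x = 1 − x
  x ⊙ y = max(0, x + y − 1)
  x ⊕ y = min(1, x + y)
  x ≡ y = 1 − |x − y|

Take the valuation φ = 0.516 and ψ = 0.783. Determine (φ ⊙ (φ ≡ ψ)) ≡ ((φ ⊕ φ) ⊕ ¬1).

0.249

φ ≡ ψ = 1 − |0.516 − 0.783| = 1 − 0.267 = 0.733
φ ⊙ (φ ≡ ψ) = max(0, 0.516 + 0.733 − 1) = max(0, 0.249) = 0.249
φ ⊕ φ = min(1, 0.516 + 0.516) = min(1, 1.032) = 1.000
¬1 = 1 − 1.000 = 0.000
(φ ⊕ φ) ⊕ ¬1 = min(1, 1.000 + 0.000) = min(1, 1.000) = 1.000
(φ ⊙ (φ ≡ ψ)) ≡ ((φ ⊕ φ) ⊕ ¬1) = 1 − |0.249 − 1.000| = 1 − 0.751 = 0.249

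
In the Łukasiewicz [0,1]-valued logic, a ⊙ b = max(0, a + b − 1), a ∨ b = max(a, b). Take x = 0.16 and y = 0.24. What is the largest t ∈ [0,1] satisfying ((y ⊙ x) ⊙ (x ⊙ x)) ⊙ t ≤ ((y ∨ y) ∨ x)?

y ⊙ x = max(0, 0.24 + 0.16 − 1) = max(0, -0.60) = 0.00
x ⊙ x = max(0, 0.16 + 0.16 − 1) = max(0, -0.68) = 0.00
(y ⊙ x) ⊙ (x ⊙ x) = max(0, 0.00 + 0.00 − 1) = max(0, -1.00) = 0.00
So the left factor is (y ⊙ x) ⊙ (x ⊙ x) = 0.00.
y ∨ y = max(0.24, 0.24) = 0.24
(y ∨ y) ∨ x = max(0.24, 0.16) = 0.24
So the right-hand bound is (y ∨ y) ∨ x = 0.24.
The residuum of the Łukasiewicz t-norm gives the supremum: min(1, 1 − 0.00 + 0.24).
1 − 0.00 + 0.24 = 1.24, so t = min(1, 1.24) = 1.00.
Check: 0.00 ⊙ 1.00 = max(0, 0.00) = 0.00 ≤ 0.24.

1.00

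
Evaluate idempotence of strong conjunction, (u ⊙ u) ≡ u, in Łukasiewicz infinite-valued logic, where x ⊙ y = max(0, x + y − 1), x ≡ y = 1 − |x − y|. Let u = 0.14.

0.86

u ⊙ u = max(0, 0.14 + 0.14 − 1) = max(0, -0.72) = 0.00
(u ⊙ u) ≡ u = 1 − |0.00 − 0.14| = 1 − 0.14 = 0.86
(The value 0.86 < 1 shows this instance is not satisfied; fails in Ł∞ since a ⊗ a = max(0, 2a−1) ≠ a in general.)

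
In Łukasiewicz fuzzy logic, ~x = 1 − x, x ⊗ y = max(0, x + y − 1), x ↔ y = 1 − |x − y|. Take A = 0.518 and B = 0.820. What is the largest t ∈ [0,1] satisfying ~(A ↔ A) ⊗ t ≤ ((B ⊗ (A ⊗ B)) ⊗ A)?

A ↔ A = 1 − |0.518 − 0.518| = 1 − 0.000 = 1.000
~(A ↔ A) = 1 − 1.000 = 0.000
So the left factor is ~(A ↔ A) = 0.000.
A ⊗ B = max(0, 0.518 + 0.820 − 1) = max(0, 0.338) = 0.338
B ⊗ (A ⊗ B) = max(0, 0.820 + 0.338 − 1) = max(0, 0.158) = 0.158
(B ⊗ (A ⊗ B)) ⊗ A = max(0, 0.158 + 0.518 − 1) = max(0, -0.324) = 0.000
So the right-hand bound is (B ⊗ (A ⊗ B)) ⊗ A = 0.000.
The residuum of the Łukasiewicz t-norm gives the supremum: min(1, 1 − 0.000 + 0.000).
1 − 0.000 + 0.000 = 1.000, so t = min(1, 1.000) = 1.000.
Check: 0.000 ⊗ 1.000 = max(0, 0.000) = 0.000 ≤ 0.000.

1.000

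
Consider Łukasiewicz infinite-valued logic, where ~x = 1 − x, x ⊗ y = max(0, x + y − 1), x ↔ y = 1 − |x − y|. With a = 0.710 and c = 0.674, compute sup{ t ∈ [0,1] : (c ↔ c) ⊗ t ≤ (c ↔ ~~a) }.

c ↔ c = 1 − |0.674 − 0.674| = 1 − 0.000 = 1.000
So the left factor is c ↔ c = 1.000.
~a = 1 − 0.710 = 0.290
~~a = 1 − 0.290 = 0.710
c ↔ ~~a = 1 − |0.674 − 0.710| = 1 − 0.036 = 0.964
So the right-hand bound is c ↔ ~~a = 0.964.
The residuum of the Łukasiewicz t-norm gives the supremum: min(1, 1 − 1.000 + 0.964).
1 − 1.000 + 0.964 = 0.964, so t = min(1, 0.964) = 0.964.
Check: 1.000 ⊗ 0.964 = max(0, 0.964) = 0.964 ≤ 0.964.

0.964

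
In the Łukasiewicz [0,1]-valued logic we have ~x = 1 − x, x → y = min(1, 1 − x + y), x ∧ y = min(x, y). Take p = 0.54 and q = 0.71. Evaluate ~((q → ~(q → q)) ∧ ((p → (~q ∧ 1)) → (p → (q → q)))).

q → q = min(1, 1 − 0.71 + 0.71) = min(1, 1.00) = 1.00
~(q → q) = 1 − 1.00 = 0.00
q → ~(q → q) = min(1, 1 − 0.71 + 0.00) = min(1, 0.29) = 0.29
~q = 1 − 0.71 = 0.29
~q ∧ 1 = min(0.29, 1.00) = 0.29
p → (~q ∧ 1) = min(1, 1 − 0.54 + 0.29) = min(1, 0.75) = 0.75
p → (q → q) = min(1, 1 − 0.54 + 1.00) = min(1, 1.46) = 1.00
(p → (~q ∧ 1)) → (p → (q → q)) = min(1, 1 − 0.75 + 1.00) = min(1, 1.25) = 1.00
(q → ~(q → q)) ∧ ((p → (~q ∧ 1)) → (p → (q → q))) = min(0.29, 1.00) = 0.29
~((q → ~(q → q)) ∧ ((p → (~q ∧ 1)) → (p → (q → q)))) = 1 − 0.29 = 0.71

0.71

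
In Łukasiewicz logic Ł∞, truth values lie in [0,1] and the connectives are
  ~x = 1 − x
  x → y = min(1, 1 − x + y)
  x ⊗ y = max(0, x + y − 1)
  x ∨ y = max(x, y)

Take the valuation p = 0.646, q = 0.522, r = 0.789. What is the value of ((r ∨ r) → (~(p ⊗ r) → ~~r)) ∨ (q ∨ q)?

r ∨ r = max(0.789, 0.789) = 0.789
p ⊗ r = max(0, 0.646 + 0.789 − 1) = max(0, 0.435) = 0.435
~(p ⊗ r) = 1 − 0.435 = 0.565
~r = 1 − 0.789 = 0.211
~~r = 1 − 0.211 = 0.789
~(p ⊗ r) → ~~r = min(1, 1 − 0.565 + 0.789) = min(1, 1.224) = 1.000
(r ∨ r) → (~(p ⊗ r) → ~~r) = min(1, 1 − 0.789 + 1.000) = min(1, 1.211) = 1.000
q ∨ q = max(0.522, 0.522) = 0.522
((r ∨ r) → (~(p ⊗ r) → ~~r)) ∨ (q ∨ q) = max(1.000, 0.522) = 1.000

1.000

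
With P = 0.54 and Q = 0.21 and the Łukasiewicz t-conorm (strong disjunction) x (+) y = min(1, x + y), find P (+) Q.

P (+) Q = min(1, 0.54 + 0.21) = min(1, 0.75) = 0.75
For comparison, the Gödel t-conorm max(x, y) would give 0.54.

0.75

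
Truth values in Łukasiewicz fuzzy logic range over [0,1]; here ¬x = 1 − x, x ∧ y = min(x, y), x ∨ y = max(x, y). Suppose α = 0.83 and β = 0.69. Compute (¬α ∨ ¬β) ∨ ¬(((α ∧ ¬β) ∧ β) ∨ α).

0.31

¬α = 1 − 0.83 = 0.17
¬β = 1 − 0.69 = 0.31
¬α ∨ ¬β = max(0.17, 0.31) = 0.31
α ∧ ¬β = min(0.83, 0.31) = 0.31
(α ∧ ¬β) ∧ β = min(0.31, 0.69) = 0.31
((α ∧ ¬β) ∧ β) ∨ α = max(0.31, 0.83) = 0.83
¬(((α ∧ ¬β) ∧ β) ∨ α) = 1 − 0.83 = 0.17
(¬α ∨ ¬β) ∨ ¬(((α ∧ ¬β) ∧ β) ∨ α) = max(0.31, 0.17) = 0.31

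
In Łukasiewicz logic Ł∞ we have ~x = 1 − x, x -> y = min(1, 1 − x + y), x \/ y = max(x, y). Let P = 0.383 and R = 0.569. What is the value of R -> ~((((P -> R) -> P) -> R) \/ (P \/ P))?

0.431

P -> R = min(1, 1 − 0.383 + 0.569) = min(1, 1.186) = 1.000
(P -> R) -> P = min(1, 1 − 1.000 + 0.383) = min(1, 0.383) = 0.383
((P -> R) -> P) -> R = min(1, 1 − 0.383 + 0.569) = min(1, 1.186) = 1.000
P \/ P = max(0.383, 0.383) = 0.383
(((P -> R) -> P) -> R) \/ (P \/ P) = max(1.000, 0.383) = 1.000
~((((P -> R) -> P) -> R) \/ (P \/ P)) = 1 − 1.000 = 0.000
R -> ~((((P -> R) -> P) -> R) \/ (P \/ P)) = min(1, 1 − 0.569 + 0.000) = min(1, 0.431) = 0.431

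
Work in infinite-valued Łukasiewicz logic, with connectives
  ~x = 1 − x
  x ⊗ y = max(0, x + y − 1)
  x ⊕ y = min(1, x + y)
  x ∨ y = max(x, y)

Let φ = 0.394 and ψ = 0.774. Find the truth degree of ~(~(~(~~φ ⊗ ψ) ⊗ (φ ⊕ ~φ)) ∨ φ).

~φ = 1 − 0.394 = 0.606
~~φ = 1 − 0.606 = 0.394
~~φ ⊗ ψ = max(0, 0.394 + 0.774 − 1) = max(0, 0.168) = 0.168
~(~~φ ⊗ ψ) = 1 − 0.168 = 0.832
φ ⊕ ~φ = min(1, 0.394 + 0.606) = min(1, 1.000) = 1.000
~(~~φ ⊗ ψ) ⊗ (φ ⊕ ~φ) = max(0, 0.832 + 1.000 − 1) = max(0, 0.832) = 0.832
~(~(~~φ ⊗ ψ) ⊗ (φ ⊕ ~φ)) = 1 − 0.832 = 0.168
~(~(~~φ ⊗ ψ) ⊗ (φ ⊕ ~φ)) ∨ φ = max(0.168, 0.394) = 0.394
~(~(~(~~φ ⊗ ψ) ⊗ (φ ⊕ ~φ)) ∨ φ) = 1 − 0.394 = 0.606

0.606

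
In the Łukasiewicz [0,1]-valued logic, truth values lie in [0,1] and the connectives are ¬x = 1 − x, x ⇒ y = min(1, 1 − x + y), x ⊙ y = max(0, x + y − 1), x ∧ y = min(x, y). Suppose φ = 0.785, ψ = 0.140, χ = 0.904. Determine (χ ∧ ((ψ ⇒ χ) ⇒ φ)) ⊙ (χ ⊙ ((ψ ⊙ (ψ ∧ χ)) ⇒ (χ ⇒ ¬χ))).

0.689

ψ ⇒ χ = min(1, 1 − 0.140 + 0.904) = min(1, 1.764) = 1.000
(ψ ⇒ χ) ⇒ φ = min(1, 1 − 1.000 + 0.785) = min(1, 0.785) = 0.785
χ ∧ ((ψ ⇒ χ) ⇒ φ) = min(0.904, 0.785) = 0.785
ψ ∧ χ = min(0.140, 0.904) = 0.140
ψ ⊙ (ψ ∧ χ) = max(0, 0.140 + 0.140 − 1) = max(0, -0.720) = 0.000
¬χ = 1 − 0.904 = 0.096
χ ⇒ ¬χ = min(1, 1 − 0.904 + 0.096) = min(1, 0.192) = 0.192
(ψ ⊙ (ψ ∧ χ)) ⇒ (χ ⇒ ¬χ) = min(1, 1 − 0.000 + 0.192) = min(1, 1.192) = 1.000
χ ⊙ ((ψ ⊙ (ψ ∧ χ)) ⇒ (χ ⇒ ¬χ)) = max(0, 0.904 + 1.000 − 1) = max(0, 0.904) = 0.904
(χ ∧ ((ψ ⇒ χ) ⇒ φ)) ⊙ (χ ⊙ ((ψ ⊙ (ψ ∧ χ)) ⇒ (χ ⇒ ¬χ))) = max(0, 0.785 + 0.904 − 1) = max(0, 0.689) = 0.689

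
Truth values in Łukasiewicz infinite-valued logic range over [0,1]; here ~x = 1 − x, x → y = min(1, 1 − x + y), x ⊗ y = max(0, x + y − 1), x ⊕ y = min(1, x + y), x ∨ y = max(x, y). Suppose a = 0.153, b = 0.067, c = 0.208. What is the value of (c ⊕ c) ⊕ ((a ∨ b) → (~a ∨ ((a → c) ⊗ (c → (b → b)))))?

c ⊕ c = min(1, 0.208 + 0.208) = min(1, 0.416) = 0.416
a ∨ b = max(0.153, 0.067) = 0.153
~a = 1 − 0.153 = 0.847
a → c = min(1, 1 − 0.153 + 0.208) = min(1, 1.055) = 1.000
b → b = min(1, 1 − 0.067 + 0.067) = min(1, 1.000) = 1.000
c → (b → b) = min(1, 1 − 0.208 + 1.000) = min(1, 1.792) = 1.000
(a → c) ⊗ (c → (b → b)) = max(0, 1.000 + 1.000 − 1) = max(0, 1.000) = 1.000
~a ∨ ((a → c) ⊗ (c → (b → b))) = max(0.847, 1.000) = 1.000
(a ∨ b) → (~a ∨ ((a → c) ⊗ (c → (b → b)))) = min(1, 1 − 0.153 + 1.000) = min(1, 1.847) = 1.000
(c ⊕ c) ⊕ ((a ∨ b) → (~a ∨ ((a → c) ⊗ (c → (b → b))))) = min(1, 0.416 + 1.000) = min(1, 1.416) = 1.000

1.000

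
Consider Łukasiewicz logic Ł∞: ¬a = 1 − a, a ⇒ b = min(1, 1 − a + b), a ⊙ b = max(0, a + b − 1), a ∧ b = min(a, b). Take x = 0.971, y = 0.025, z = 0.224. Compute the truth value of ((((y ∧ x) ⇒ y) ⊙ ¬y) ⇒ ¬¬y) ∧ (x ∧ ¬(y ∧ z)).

y ∧ x = min(0.025, 0.971) = 0.025
(y ∧ x) ⇒ y = min(1, 1 − 0.025 + 0.025) = min(1, 1.000) = 1.000
¬y = 1 − 0.025 = 0.975
((y ∧ x) ⇒ y) ⊙ ¬y = max(0, 1.000 + 0.975 − 1) = max(0, 0.975) = 0.975
¬¬y = 1 − 0.975 = 0.025
(((y ∧ x) ⇒ y) ⊙ ¬y) ⇒ ¬¬y = min(1, 1 − 0.975 + 0.025) = min(1, 0.050) = 0.050
y ∧ z = min(0.025, 0.224) = 0.025
¬(y ∧ z) = 1 − 0.025 = 0.975
x ∧ ¬(y ∧ z) = min(0.971, 0.975) = 0.971
((((y ∧ x) ⇒ y) ⊙ ¬y) ⇒ ¬¬y) ∧ (x ∧ ¬(y ∧ z)) = min(0.050, 0.971) = 0.050

0.050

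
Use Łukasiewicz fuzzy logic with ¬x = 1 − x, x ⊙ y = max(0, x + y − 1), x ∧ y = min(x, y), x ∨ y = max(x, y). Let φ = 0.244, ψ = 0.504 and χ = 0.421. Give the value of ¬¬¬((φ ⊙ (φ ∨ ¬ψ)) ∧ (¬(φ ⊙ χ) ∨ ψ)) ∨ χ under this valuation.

¬ψ = 1 − 0.504 = 0.496
φ ∨ ¬ψ = max(0.244, 0.496) = 0.496
φ ⊙ (φ ∨ ¬ψ) = max(0, 0.244 + 0.496 − 1) = max(0, -0.260) = 0.000
φ ⊙ χ = max(0, 0.244 + 0.421 − 1) = max(0, -0.335) = 0.000
¬(φ ⊙ χ) = 1 − 0.000 = 1.000
¬(φ ⊙ χ) ∨ ψ = max(1.000, 0.504) = 1.000
(φ ⊙ (φ ∨ ¬ψ)) ∧ (¬(φ ⊙ χ) ∨ ψ) = min(0.000, 1.000) = 0.000
¬((φ ⊙ (φ ∨ ¬ψ)) ∧ (¬(φ ⊙ χ) ∨ ψ)) = 1 − 0.000 = 1.000
¬¬((φ ⊙ (φ ∨ ¬ψ)) ∧ (¬(φ ⊙ χ) ∨ ψ)) = 1 − 1.000 = 0.000
¬¬¬((φ ⊙ (φ ∨ ¬ψ)) ∧ (¬(φ ⊙ χ) ∨ ψ)) = 1 − 0.000 = 1.000
¬¬¬((φ ⊙ (φ ∨ ¬ψ)) ∧ (¬(φ ⊙ χ) ∨ ψ)) ∨ χ = max(1.000, 0.421) = 1.000

1.000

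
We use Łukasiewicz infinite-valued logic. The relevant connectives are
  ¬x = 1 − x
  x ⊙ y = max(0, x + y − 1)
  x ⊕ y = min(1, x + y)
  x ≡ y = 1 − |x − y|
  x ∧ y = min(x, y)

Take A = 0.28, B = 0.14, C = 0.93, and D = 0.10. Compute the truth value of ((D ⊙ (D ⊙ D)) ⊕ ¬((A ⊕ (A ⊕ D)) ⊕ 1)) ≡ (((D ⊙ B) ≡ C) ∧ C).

0.93

D ⊙ D = max(0, 0.10 + 0.10 − 1) = max(0, -0.80) = 0.00
D ⊙ (D ⊙ D) = max(0, 0.10 + 0.00 − 1) = max(0, -0.90) = 0.00
A ⊕ D = min(1, 0.28 + 0.10) = min(1, 0.38) = 0.38
A ⊕ (A ⊕ D) = min(1, 0.28 + 0.38) = min(1, 0.66) = 0.66
(A ⊕ (A ⊕ D)) ⊕ 1 = min(1, 0.66 + 1.00) = min(1, 1.66) = 1.00
¬((A ⊕ (A ⊕ D)) ⊕ 1) = 1 − 1.00 = 0.00
(D ⊙ (D ⊙ D)) ⊕ ¬((A ⊕ (A ⊕ D)) ⊕ 1) = min(1, 0.00 + 0.00) = min(1, 0.00) = 0.00
D ⊙ B = max(0, 0.10 + 0.14 − 1) = max(0, -0.76) = 0.00
(D ⊙ B) ≡ C = 1 − |0.00 − 0.93| = 1 − 0.93 = 0.07
((D ⊙ B) ≡ C) ∧ C = min(0.07, 0.93) = 0.07
((D ⊙ (D ⊙ D)) ⊕ ¬((A ⊕ (A ⊕ D)) ⊕ 1)) ≡ (((D ⊙ B) ≡ C) ∧ C) = 1 − |0.00 − 0.07| = 1 − 0.07 = 0.93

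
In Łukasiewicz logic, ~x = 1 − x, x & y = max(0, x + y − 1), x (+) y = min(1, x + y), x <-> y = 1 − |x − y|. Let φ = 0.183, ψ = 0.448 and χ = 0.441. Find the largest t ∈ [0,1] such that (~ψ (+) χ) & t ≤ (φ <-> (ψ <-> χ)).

~ψ = 1 − 0.448 = 0.552
~ψ (+) χ = min(1, 0.552 + 0.441) = min(1, 0.993) = 0.993
So the left factor is ~ψ (+) χ = 0.993.
ψ <-> χ = 1 − |0.448 − 0.441| = 1 − 0.007 = 0.993
φ <-> (ψ <-> χ) = 1 − |0.183 − 0.993| = 1 − 0.810 = 0.190
So the right-hand bound is φ <-> (ψ <-> χ) = 0.190.
The residuum of the Łukasiewicz t-norm gives the supremum: min(1, 1 − 0.993 + 0.190).
1 − 0.993 + 0.190 = 0.197, so t = min(1, 0.197) = 0.197.
Check: 0.993 & 0.197 = max(0, 0.190) = 0.190 ≤ 0.190.

0.197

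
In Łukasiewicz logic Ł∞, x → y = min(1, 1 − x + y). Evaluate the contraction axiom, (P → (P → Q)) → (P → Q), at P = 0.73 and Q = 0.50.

0.77

P → Q = min(1, 1 − 0.73 + 0.50) = min(1, 0.77) = 0.77
P → (P → Q) = min(1, 1 − 0.73 + 0.77) = min(1, 1.04) = 1.00
(P → (P → Q)) → (P → Q) = min(1, 1 − 1.00 + 0.77) = min(1, 0.77) = 0.77
(The value 0.77 < 1 shows this instance is not satisfied; fails in Ł∞ (the t-norm is not idempotent).)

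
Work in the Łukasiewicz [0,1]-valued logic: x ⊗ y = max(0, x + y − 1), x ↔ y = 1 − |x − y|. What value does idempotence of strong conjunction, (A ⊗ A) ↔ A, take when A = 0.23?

A ⊗ A = max(0, 0.23 + 0.23 − 1) = max(0, -0.54) = 0.00
(A ⊗ A) ↔ A = 1 − |0.00 − 0.23| = 1 − 0.23 = 0.77
(The value 0.77 < 1 shows this instance is not satisfied; fails in Ł∞ since a ⊗ a = max(0, 2a−1) ≠ a in general.)

0.77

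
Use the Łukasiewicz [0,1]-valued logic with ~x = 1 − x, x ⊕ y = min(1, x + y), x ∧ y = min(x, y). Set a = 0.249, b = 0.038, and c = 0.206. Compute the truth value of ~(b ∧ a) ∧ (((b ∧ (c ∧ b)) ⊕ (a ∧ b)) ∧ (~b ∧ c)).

b ∧ a = min(0.038, 0.249) = 0.038
~(b ∧ a) = 1 − 0.038 = 0.962
c ∧ b = min(0.206, 0.038) = 0.038
b ∧ (c ∧ b) = min(0.038, 0.038) = 0.038
a ∧ b = min(0.249, 0.038) = 0.038
(b ∧ (c ∧ b)) ⊕ (a ∧ b) = min(1, 0.038 + 0.038) = min(1, 0.076) = 0.076
~b = 1 − 0.038 = 0.962
~b ∧ c = min(0.962, 0.206) = 0.206
((b ∧ (c ∧ b)) ⊕ (a ∧ b)) ∧ (~b ∧ c) = min(0.076, 0.206) = 0.076
~(b ∧ a) ∧ (((b ∧ (c ∧ b)) ⊕ (a ∧ b)) ∧ (~b ∧ c)) = min(0.962, 0.076) = 0.076

0.076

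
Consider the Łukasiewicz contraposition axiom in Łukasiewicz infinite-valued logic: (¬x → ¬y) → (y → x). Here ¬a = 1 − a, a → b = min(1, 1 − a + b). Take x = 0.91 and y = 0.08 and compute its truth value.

1.00

¬x = 1 − 0.91 = 0.09
¬y = 1 − 0.08 = 0.92
¬x → ¬y = min(1, 1 − 0.09 + 0.92) = min(1, 1.83) = 1.00
y → x = min(1, 1 − 0.08 + 0.91) = min(1, 1.83) = 1.00
(¬x → ¬y) → (y → x) = min(1, 1 − 1.00 + 1.00) = min(1, 1.00) = 1.00
(As expected: an axiom of Ł∞, always 1.)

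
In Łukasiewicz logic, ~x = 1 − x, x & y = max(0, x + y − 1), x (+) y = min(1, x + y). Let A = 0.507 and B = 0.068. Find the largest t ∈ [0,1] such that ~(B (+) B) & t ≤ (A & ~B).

0.575

B (+) B = min(1, 0.068 + 0.068) = min(1, 0.136) = 0.136
~(B (+) B) = 1 − 0.136 = 0.864
So the left factor is ~(B (+) B) = 0.864.
~B = 1 − 0.068 = 0.932
A & ~B = max(0, 0.507 + 0.932 − 1) = max(0, 0.439) = 0.439
So the right-hand bound is A & ~B = 0.439.
The residuum of the Łukasiewicz t-norm gives the supremum: min(1, 1 − 0.864 + 0.439).
1 − 0.864 + 0.439 = 0.575, so t = min(1, 0.575) = 0.575.
Check: 0.864 & 0.575 = max(0, 0.439) = 0.439 ≤ 0.439.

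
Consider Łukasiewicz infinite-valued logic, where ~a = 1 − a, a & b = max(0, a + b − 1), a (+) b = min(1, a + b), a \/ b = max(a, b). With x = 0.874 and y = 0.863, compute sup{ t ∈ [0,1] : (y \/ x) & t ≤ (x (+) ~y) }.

y \/ x = max(0.863, 0.874) = 0.874
So the left factor is y \/ x = 0.874.
~y = 1 − 0.863 = 0.137
x (+) ~y = min(1, 0.874 + 0.137) = min(1, 1.011) = 1.000
So the right-hand bound is x (+) ~y = 1.000.
The residuum of the Łukasiewicz t-norm gives the supremum: min(1, 1 − 0.874 + 1.000).
1 − 0.874 + 1.000 = 1.126, so t = min(1, 1.126) = 1.000.
Check: 0.874 & 1.000 = max(0, 0.874) = 0.874 ≤ 1.000.

1.000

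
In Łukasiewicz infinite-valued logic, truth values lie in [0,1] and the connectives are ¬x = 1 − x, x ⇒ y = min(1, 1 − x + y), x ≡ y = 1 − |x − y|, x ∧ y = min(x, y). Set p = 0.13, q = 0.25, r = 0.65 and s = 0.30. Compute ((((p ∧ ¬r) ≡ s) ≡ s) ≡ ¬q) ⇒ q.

¬r = 1 − 0.65 = 0.35
p ∧ ¬r = min(0.13, 0.35) = 0.13
(p ∧ ¬r) ≡ s = 1 − |0.13 − 0.30| = 1 − 0.17 = 0.83
((p ∧ ¬r) ≡ s) ≡ s = 1 − |0.83 − 0.30| = 1 − 0.53 = 0.47
¬q = 1 − 0.25 = 0.75
(((p ∧ ¬r) ≡ s) ≡ s) ≡ ¬q = 1 − |0.47 − 0.75| = 1 − 0.28 = 0.72
((((p ∧ ¬r) ≡ s) ≡ s) ≡ ¬q) ⇒ q = min(1, 1 − 0.72 + 0.25) = min(1, 0.53) = 0.53

0.53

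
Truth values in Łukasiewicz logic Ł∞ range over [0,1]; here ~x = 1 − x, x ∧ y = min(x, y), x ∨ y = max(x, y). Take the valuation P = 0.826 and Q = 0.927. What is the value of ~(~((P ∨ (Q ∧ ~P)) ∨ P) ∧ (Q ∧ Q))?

~P = 1 − 0.826 = 0.174
Q ∧ ~P = min(0.927, 0.174) = 0.174
P ∨ (Q ∧ ~P) = max(0.826, 0.174) = 0.826
(P ∨ (Q ∧ ~P)) ∨ P = max(0.826, 0.826) = 0.826
~((P ∨ (Q ∧ ~P)) ∨ P) = 1 − 0.826 = 0.174
Q ∧ Q = min(0.927, 0.927) = 0.927
~((P ∨ (Q ∧ ~P)) ∨ P) ∧ (Q ∧ Q) = min(0.174, 0.927) = 0.174
~(~((P ∨ (Q ∧ ~P)) ∨ P) ∧ (Q ∧ Q)) = 1 − 0.174 = 0.826

0.826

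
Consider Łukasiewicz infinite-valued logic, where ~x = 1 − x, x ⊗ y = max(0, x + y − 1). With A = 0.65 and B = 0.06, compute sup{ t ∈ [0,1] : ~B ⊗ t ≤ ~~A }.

0.71

~B = 1 − 0.06 = 0.94
So the left factor is ~B = 0.94.
~A = 1 − 0.65 = 0.35
~~A = 1 − 0.35 = 0.65
So the right-hand bound is ~~A = 0.65.
The residuum of the Łukasiewicz t-norm gives the supremum: min(1, 1 − 0.94 + 0.65).
1 − 0.94 + 0.65 = 0.71, so t = min(1, 0.71) = 0.71.
Check: 0.94 ⊗ 0.71 = max(0, 0.65) = 0.65 ≤ 0.65.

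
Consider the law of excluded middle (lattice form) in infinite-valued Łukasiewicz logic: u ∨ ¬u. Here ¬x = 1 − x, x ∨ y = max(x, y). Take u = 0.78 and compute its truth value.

0.78

¬u = 1 − 0.78 = 0.22
u ∨ ¬u = max(0.78, 0.22) = 0.78
(The value 0.78 < 1 shows this instance is not satisfied; not a Ł∞-tautology — its value is max(a, 1−a).)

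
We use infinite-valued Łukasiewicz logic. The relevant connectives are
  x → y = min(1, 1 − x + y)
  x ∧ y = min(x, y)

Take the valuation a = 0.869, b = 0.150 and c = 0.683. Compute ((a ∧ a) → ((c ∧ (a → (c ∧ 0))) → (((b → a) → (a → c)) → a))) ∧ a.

a ∧ a = min(0.869, 0.869) = 0.869
c ∧ 0 = min(0.683, 0.000) = 0.000
a → (c ∧ 0) = min(1, 1 − 0.869 + 0.000) = min(1, 0.131) = 0.131
c ∧ (a → (c ∧ 0)) = min(0.683, 0.131) = 0.131
b → a = min(1, 1 − 0.150 + 0.869) = min(1, 1.719) = 1.000
a → c = min(1, 1 − 0.869 + 0.683) = min(1, 0.814) = 0.814
(b → a) → (a → c) = min(1, 1 − 1.000 + 0.814) = min(1, 0.814) = 0.814
((b → a) → (a → c)) → a = min(1, 1 − 0.814 + 0.869) = min(1, 1.055) = 1.000
(c ∧ (a → (c ∧ 0))) → (((b → a) → (a → c)) → a) = min(1, 1 − 0.131 + 1.000) = min(1, 1.869) = 1.000
(a ∧ a) → ((c ∧ (a → (c ∧ 0))) → (((b → a) → (a → c)) → a)) = min(1, 1 − 0.869 + 1.000) = min(1, 1.131) = 1.000
((a ∧ a) → ((c ∧ (a → (c ∧ 0))) → (((b → a) → (a → c)) → a))) ∧ a = min(1.000, 0.869) = 0.869

0.869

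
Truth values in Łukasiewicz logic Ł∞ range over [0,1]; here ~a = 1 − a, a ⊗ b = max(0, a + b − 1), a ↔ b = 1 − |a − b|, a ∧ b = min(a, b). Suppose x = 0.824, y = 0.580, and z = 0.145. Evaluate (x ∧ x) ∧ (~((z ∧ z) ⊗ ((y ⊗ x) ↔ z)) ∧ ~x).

x ∧ x = min(0.824, 0.824) = 0.824
z ∧ z = min(0.145, 0.145) = 0.145
y ⊗ x = max(0, 0.580 + 0.824 − 1) = max(0, 0.404) = 0.404
(y ⊗ x) ↔ z = 1 − |0.404 − 0.145| = 1 − 0.259 = 0.741
(z ∧ z) ⊗ ((y ⊗ x) ↔ z) = max(0, 0.145 + 0.741 − 1) = max(0, -0.114) = 0.000
~((z ∧ z) ⊗ ((y ⊗ x) ↔ z)) = 1 − 0.000 = 1.000
~x = 1 − 0.824 = 0.176
~((z ∧ z) ⊗ ((y ⊗ x) ↔ z)) ∧ ~x = min(1.000, 0.176) = 0.176
(x ∧ x) ∧ (~((z ∧ z) ⊗ ((y ⊗ x) ↔ z)) ∧ ~x) = min(0.824, 0.176) = 0.176

0.176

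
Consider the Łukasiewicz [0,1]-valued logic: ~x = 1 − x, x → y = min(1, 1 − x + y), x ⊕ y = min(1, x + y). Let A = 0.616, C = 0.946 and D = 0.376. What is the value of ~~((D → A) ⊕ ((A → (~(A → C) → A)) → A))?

1.000

D → A = min(1, 1 − 0.376 + 0.616) = min(1, 1.240) = 1.000
A → C = min(1, 1 − 0.616 + 0.946) = min(1, 1.330) = 1.000
~(A → C) = 1 − 1.000 = 0.000
~(A → C) → A = min(1, 1 − 0.000 + 0.616) = min(1, 1.616) = 1.000
A → (~(A → C) → A) = min(1, 1 − 0.616 + 1.000) = min(1, 1.384) = 1.000
(A → (~(A → C) → A)) → A = min(1, 1 − 1.000 + 0.616) = min(1, 0.616) = 0.616
(D → A) ⊕ ((A → (~(A → C) → A)) → A) = min(1, 1.000 + 0.616) = min(1, 1.616) = 1.000
~((D → A) ⊕ ((A → (~(A → C) → A)) → A)) = 1 − 1.000 = 0.000
~~((D → A) ⊕ ((A → (~(A → C) → A)) → A)) = 1 − 0.000 = 1.000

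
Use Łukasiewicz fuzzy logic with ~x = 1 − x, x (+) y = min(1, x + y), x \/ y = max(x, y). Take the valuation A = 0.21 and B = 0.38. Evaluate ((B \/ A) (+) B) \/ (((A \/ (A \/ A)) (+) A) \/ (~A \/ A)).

B \/ A = max(0.38, 0.21) = 0.38
(B \/ A) (+) B = min(1, 0.38 + 0.38) = min(1, 0.76) = 0.76
A \/ A = max(0.21, 0.21) = 0.21
A \/ (A \/ A) = max(0.21, 0.21) = 0.21
(A \/ (A \/ A)) (+) A = min(1, 0.21 + 0.21) = min(1, 0.42) = 0.42
~A = 1 − 0.21 = 0.79
~A \/ A = max(0.79, 0.21) = 0.79
((A \/ (A \/ A)) (+) A) \/ (~A \/ A) = max(0.42, 0.79) = 0.79
((B \/ A) (+) B) \/ (((A \/ (A \/ A)) (+) A) \/ (~A \/ A)) = max(0.76, 0.79) = 0.79

0.79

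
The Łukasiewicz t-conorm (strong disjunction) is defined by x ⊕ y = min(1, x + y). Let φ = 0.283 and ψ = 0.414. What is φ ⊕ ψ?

0.697

φ ⊕ ψ = min(1, 0.283 + 0.414) = min(1, 0.697) = 0.697
For comparison, the Gödel t-conorm max(x, y) would give 0.414.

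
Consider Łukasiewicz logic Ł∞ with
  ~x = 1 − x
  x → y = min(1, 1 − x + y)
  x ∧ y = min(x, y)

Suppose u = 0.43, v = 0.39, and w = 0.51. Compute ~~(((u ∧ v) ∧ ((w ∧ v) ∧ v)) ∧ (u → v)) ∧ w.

u ∧ v = min(0.43, 0.39) = 0.39
w ∧ v = min(0.51, 0.39) = 0.39
(w ∧ v) ∧ v = min(0.39, 0.39) = 0.39
(u ∧ v) ∧ ((w ∧ v) ∧ v) = min(0.39, 0.39) = 0.39
u → v = min(1, 1 − 0.43 + 0.39) = min(1, 0.96) = 0.96
((u ∧ v) ∧ ((w ∧ v) ∧ v)) ∧ (u → v) = min(0.39, 0.96) = 0.39
~(((u ∧ v) ∧ ((w ∧ v) ∧ v)) ∧ (u → v)) = 1 − 0.39 = 0.61
~~(((u ∧ v) ∧ ((w ∧ v) ∧ v)) ∧ (u → v)) = 1 − 0.61 = 0.39
~~(((u ∧ v) ∧ ((w ∧ v) ∧ v)) ∧ (u → v)) ∧ w = min(0.39, 0.51) = 0.39

0.39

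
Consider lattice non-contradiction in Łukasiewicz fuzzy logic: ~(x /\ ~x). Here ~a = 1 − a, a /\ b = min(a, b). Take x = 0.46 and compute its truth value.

0.54

~x = 1 − 0.46 = 0.54
x /\ ~x = min(0.46, 0.54) = 0.46
~(x /\ ~x) = 1 − 0.46 = 0.54
(The value 0.54 < 1 shows this instance is not satisfied; not a Ł∞-tautology — its value is 1 − min(a, 1−a).)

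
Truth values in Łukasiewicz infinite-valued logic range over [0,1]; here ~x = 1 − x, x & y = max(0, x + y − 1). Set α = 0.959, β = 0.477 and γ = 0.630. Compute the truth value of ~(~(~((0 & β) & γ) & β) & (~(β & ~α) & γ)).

0.847

0 & β = max(0, 0.000 + 0.477 − 1) = max(0, -0.523) = 0.000
(0 & β) & γ = max(0, 0.000 + 0.630 − 1) = max(0, -0.370) = 0.000
~((0 & β) & γ) = 1 − 0.000 = 1.000
~((0 & β) & γ) & β = max(0, 1.000 + 0.477 − 1) = max(0, 0.477) = 0.477
~(~((0 & β) & γ) & β) = 1 − 0.477 = 0.523
~α = 1 − 0.959 = 0.041
β & ~α = max(0, 0.477 + 0.041 − 1) = max(0, -0.482) = 0.000
~(β & ~α) = 1 − 0.000 = 1.000
~(β & ~α) & γ = max(0, 1.000 + 0.630 − 1) = max(0, 0.630) = 0.630
~(~((0 & β) & γ) & β) & (~(β & ~α) & γ) = max(0, 0.523 + 0.630 − 1) = max(0, 0.153) = 0.153
~(~(~((0 & β) & γ) & β) & (~(β & ~α) & γ)) = 1 − 0.153 = 0.847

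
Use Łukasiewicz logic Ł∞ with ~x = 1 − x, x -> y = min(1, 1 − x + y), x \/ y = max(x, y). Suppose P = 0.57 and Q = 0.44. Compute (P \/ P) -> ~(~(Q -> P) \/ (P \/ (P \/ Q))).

0.86

P \/ P = max(0.57, 0.57) = 0.57
Q -> P = min(1, 1 − 0.44 + 0.57) = min(1, 1.13) = 1.00
~(Q -> P) = 1 − 1.00 = 0.00
P \/ Q = max(0.57, 0.44) = 0.57
P \/ (P \/ Q) = max(0.57, 0.57) = 0.57
~(Q -> P) \/ (P \/ (P \/ Q)) = max(0.00, 0.57) = 0.57
~(~(Q -> P) \/ (P \/ (P \/ Q))) = 1 − 0.57 = 0.43
(P \/ P) -> ~(~(Q -> P) \/ (P \/ (P \/ Q))) = min(1, 1 − 0.57 + 0.43) = min(1, 0.86) = 0.86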